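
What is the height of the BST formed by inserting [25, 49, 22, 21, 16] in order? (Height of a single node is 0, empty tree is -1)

Insertion order: [25, 49, 22, 21, 16]
Tree (level-order array): [25, 22, 49, 21, None, None, None, 16]
Compute height bottom-up (empty subtree = -1):
  height(16) = 1 + max(-1, -1) = 0
  height(21) = 1 + max(0, -1) = 1
  height(22) = 1 + max(1, -1) = 2
  height(49) = 1 + max(-1, -1) = 0
  height(25) = 1 + max(2, 0) = 3
Height = 3


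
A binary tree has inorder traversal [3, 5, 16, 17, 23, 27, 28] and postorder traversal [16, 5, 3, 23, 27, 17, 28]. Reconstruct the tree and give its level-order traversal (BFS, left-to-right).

Inorder:   [3, 5, 16, 17, 23, 27, 28]
Postorder: [16, 5, 3, 23, 27, 17, 28]
Algorithm: postorder visits root last, so walk postorder right-to-left;
each value is the root of the current inorder slice — split it at that
value, recurse on the right subtree first, then the left.
Recursive splits:
  root=28; inorder splits into left=[3, 5, 16, 17, 23, 27], right=[]
  root=17; inorder splits into left=[3, 5, 16], right=[23, 27]
  root=27; inorder splits into left=[23], right=[]
  root=23; inorder splits into left=[], right=[]
  root=3; inorder splits into left=[], right=[5, 16]
  root=5; inorder splits into left=[], right=[16]
  root=16; inorder splits into left=[], right=[]
Reconstructed level-order: [28, 17, 3, 27, 5, 23, 16]


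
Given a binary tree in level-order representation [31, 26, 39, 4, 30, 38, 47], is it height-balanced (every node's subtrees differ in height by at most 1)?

Tree (level-order array): [31, 26, 39, 4, 30, 38, 47]
Definition: a tree is height-balanced if, at every node, |h(left) - h(right)| <= 1 (empty subtree has height -1).
Bottom-up per-node check:
  node 4: h_left=-1, h_right=-1, diff=0 [OK], height=0
  node 30: h_left=-1, h_right=-1, diff=0 [OK], height=0
  node 26: h_left=0, h_right=0, diff=0 [OK], height=1
  node 38: h_left=-1, h_right=-1, diff=0 [OK], height=0
  node 47: h_left=-1, h_right=-1, diff=0 [OK], height=0
  node 39: h_left=0, h_right=0, diff=0 [OK], height=1
  node 31: h_left=1, h_right=1, diff=0 [OK], height=2
All nodes satisfy the balance condition.
Result: Balanced


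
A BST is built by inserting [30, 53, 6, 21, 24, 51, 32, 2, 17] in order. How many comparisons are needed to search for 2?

Search path for 2: 30 -> 6 -> 2
Found: True
Comparisons: 3


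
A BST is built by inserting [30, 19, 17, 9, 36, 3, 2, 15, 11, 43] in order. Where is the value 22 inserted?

Starting tree (level order): [30, 19, 36, 17, None, None, 43, 9, None, None, None, 3, 15, 2, None, 11]
Insertion path: 30 -> 19
Result: insert 22 as right child of 19
Final tree (level order): [30, 19, 36, 17, 22, None, 43, 9, None, None, None, None, None, 3, 15, 2, None, 11]


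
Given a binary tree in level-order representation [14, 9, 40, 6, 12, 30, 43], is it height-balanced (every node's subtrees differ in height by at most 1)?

Tree (level-order array): [14, 9, 40, 6, 12, 30, 43]
Definition: a tree is height-balanced if, at every node, |h(left) - h(right)| <= 1 (empty subtree has height -1).
Bottom-up per-node check:
  node 6: h_left=-1, h_right=-1, diff=0 [OK], height=0
  node 12: h_left=-1, h_right=-1, diff=0 [OK], height=0
  node 9: h_left=0, h_right=0, diff=0 [OK], height=1
  node 30: h_left=-1, h_right=-1, diff=0 [OK], height=0
  node 43: h_left=-1, h_right=-1, diff=0 [OK], height=0
  node 40: h_left=0, h_right=0, diff=0 [OK], height=1
  node 14: h_left=1, h_right=1, diff=0 [OK], height=2
All nodes satisfy the balance condition.
Result: Balanced


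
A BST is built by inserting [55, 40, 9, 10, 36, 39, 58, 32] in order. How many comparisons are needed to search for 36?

Search path for 36: 55 -> 40 -> 9 -> 10 -> 36
Found: True
Comparisons: 5


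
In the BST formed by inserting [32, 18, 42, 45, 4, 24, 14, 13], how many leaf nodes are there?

Tree built from: [32, 18, 42, 45, 4, 24, 14, 13]
Tree (level-order array): [32, 18, 42, 4, 24, None, 45, None, 14, None, None, None, None, 13]
Rule: A leaf has 0 children.
Per-node child counts:
  node 32: 2 child(ren)
  node 18: 2 child(ren)
  node 4: 1 child(ren)
  node 14: 1 child(ren)
  node 13: 0 child(ren)
  node 24: 0 child(ren)
  node 42: 1 child(ren)
  node 45: 0 child(ren)
Matching nodes: [13, 24, 45]
Count of leaf nodes: 3


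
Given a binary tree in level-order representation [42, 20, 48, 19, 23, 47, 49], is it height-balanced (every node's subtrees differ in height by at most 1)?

Tree (level-order array): [42, 20, 48, 19, 23, 47, 49]
Definition: a tree is height-balanced if, at every node, |h(left) - h(right)| <= 1 (empty subtree has height -1).
Bottom-up per-node check:
  node 19: h_left=-1, h_right=-1, diff=0 [OK], height=0
  node 23: h_left=-1, h_right=-1, diff=0 [OK], height=0
  node 20: h_left=0, h_right=0, diff=0 [OK], height=1
  node 47: h_left=-1, h_right=-1, diff=0 [OK], height=0
  node 49: h_left=-1, h_right=-1, diff=0 [OK], height=0
  node 48: h_left=0, h_right=0, diff=0 [OK], height=1
  node 42: h_left=1, h_right=1, diff=0 [OK], height=2
All nodes satisfy the balance condition.
Result: Balanced


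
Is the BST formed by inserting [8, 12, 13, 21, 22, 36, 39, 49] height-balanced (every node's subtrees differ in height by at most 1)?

Tree (level-order array): [8, None, 12, None, 13, None, 21, None, 22, None, 36, None, 39, None, 49]
Definition: a tree is height-balanced if, at every node, |h(left) - h(right)| <= 1 (empty subtree has height -1).
Bottom-up per-node check:
  node 49: h_left=-1, h_right=-1, diff=0 [OK], height=0
  node 39: h_left=-1, h_right=0, diff=1 [OK], height=1
  node 36: h_left=-1, h_right=1, diff=2 [FAIL (|-1-1|=2 > 1)], height=2
  node 22: h_left=-1, h_right=2, diff=3 [FAIL (|-1-2|=3 > 1)], height=3
  node 21: h_left=-1, h_right=3, diff=4 [FAIL (|-1-3|=4 > 1)], height=4
  node 13: h_left=-1, h_right=4, diff=5 [FAIL (|-1-4|=5 > 1)], height=5
  node 12: h_left=-1, h_right=5, diff=6 [FAIL (|-1-5|=6 > 1)], height=6
  node 8: h_left=-1, h_right=6, diff=7 [FAIL (|-1-6|=7 > 1)], height=7
Node 36 violates the condition: |-1 - 1| = 2 > 1.
Result: Not balanced


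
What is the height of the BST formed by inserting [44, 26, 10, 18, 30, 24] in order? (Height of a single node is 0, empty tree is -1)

Insertion order: [44, 26, 10, 18, 30, 24]
Tree (level-order array): [44, 26, None, 10, 30, None, 18, None, None, None, 24]
Compute height bottom-up (empty subtree = -1):
  height(24) = 1 + max(-1, -1) = 0
  height(18) = 1 + max(-1, 0) = 1
  height(10) = 1 + max(-1, 1) = 2
  height(30) = 1 + max(-1, -1) = 0
  height(26) = 1 + max(2, 0) = 3
  height(44) = 1 + max(3, -1) = 4
Height = 4


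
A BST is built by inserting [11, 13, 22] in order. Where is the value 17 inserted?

Starting tree (level order): [11, None, 13, None, 22]
Insertion path: 11 -> 13 -> 22
Result: insert 17 as left child of 22
Final tree (level order): [11, None, 13, None, 22, 17]


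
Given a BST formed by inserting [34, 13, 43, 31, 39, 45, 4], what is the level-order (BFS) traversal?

Tree insertion order: [34, 13, 43, 31, 39, 45, 4]
Tree (level-order array): [34, 13, 43, 4, 31, 39, 45]
BFS from the root, enqueuing left then right child of each popped node:
  queue [34] -> pop 34, enqueue [13, 43], visited so far: [34]
  queue [13, 43] -> pop 13, enqueue [4, 31], visited so far: [34, 13]
  queue [43, 4, 31] -> pop 43, enqueue [39, 45], visited so far: [34, 13, 43]
  queue [4, 31, 39, 45] -> pop 4, enqueue [none], visited so far: [34, 13, 43, 4]
  queue [31, 39, 45] -> pop 31, enqueue [none], visited so far: [34, 13, 43, 4, 31]
  queue [39, 45] -> pop 39, enqueue [none], visited so far: [34, 13, 43, 4, 31, 39]
  queue [45] -> pop 45, enqueue [none], visited so far: [34, 13, 43, 4, 31, 39, 45]
Result: [34, 13, 43, 4, 31, 39, 45]


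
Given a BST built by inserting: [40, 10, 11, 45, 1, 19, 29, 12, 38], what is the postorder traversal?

Tree insertion order: [40, 10, 11, 45, 1, 19, 29, 12, 38]
Tree (level-order array): [40, 10, 45, 1, 11, None, None, None, None, None, 19, 12, 29, None, None, None, 38]
Postorder traversal: [1, 12, 38, 29, 19, 11, 10, 45, 40]


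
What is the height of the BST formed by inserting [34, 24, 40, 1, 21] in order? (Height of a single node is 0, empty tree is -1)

Insertion order: [34, 24, 40, 1, 21]
Tree (level-order array): [34, 24, 40, 1, None, None, None, None, 21]
Compute height bottom-up (empty subtree = -1):
  height(21) = 1 + max(-1, -1) = 0
  height(1) = 1 + max(-1, 0) = 1
  height(24) = 1 + max(1, -1) = 2
  height(40) = 1 + max(-1, -1) = 0
  height(34) = 1 + max(2, 0) = 3
Height = 3


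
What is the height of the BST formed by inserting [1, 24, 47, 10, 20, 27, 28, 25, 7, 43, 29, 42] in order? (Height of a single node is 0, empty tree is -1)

Insertion order: [1, 24, 47, 10, 20, 27, 28, 25, 7, 43, 29, 42]
Tree (level-order array): [1, None, 24, 10, 47, 7, 20, 27, None, None, None, None, None, 25, 28, None, None, None, 43, 29, None, None, 42]
Compute height bottom-up (empty subtree = -1):
  height(7) = 1 + max(-1, -1) = 0
  height(20) = 1 + max(-1, -1) = 0
  height(10) = 1 + max(0, 0) = 1
  height(25) = 1 + max(-1, -1) = 0
  height(42) = 1 + max(-1, -1) = 0
  height(29) = 1 + max(-1, 0) = 1
  height(43) = 1 + max(1, -1) = 2
  height(28) = 1 + max(-1, 2) = 3
  height(27) = 1 + max(0, 3) = 4
  height(47) = 1 + max(4, -1) = 5
  height(24) = 1 + max(1, 5) = 6
  height(1) = 1 + max(-1, 6) = 7
Height = 7


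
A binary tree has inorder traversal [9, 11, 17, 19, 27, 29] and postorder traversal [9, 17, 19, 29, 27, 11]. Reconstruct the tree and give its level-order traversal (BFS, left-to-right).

Inorder:   [9, 11, 17, 19, 27, 29]
Postorder: [9, 17, 19, 29, 27, 11]
Algorithm: postorder visits root last, so walk postorder right-to-left;
each value is the root of the current inorder slice — split it at that
value, recurse on the right subtree first, then the left.
Recursive splits:
  root=11; inorder splits into left=[9], right=[17, 19, 27, 29]
  root=27; inorder splits into left=[17, 19], right=[29]
  root=29; inorder splits into left=[], right=[]
  root=19; inorder splits into left=[17], right=[]
  root=17; inorder splits into left=[], right=[]
  root=9; inorder splits into left=[], right=[]
Reconstructed level-order: [11, 9, 27, 19, 29, 17]


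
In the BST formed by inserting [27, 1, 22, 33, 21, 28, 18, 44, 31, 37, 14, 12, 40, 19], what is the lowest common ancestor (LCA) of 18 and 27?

Tree insertion order: [27, 1, 22, 33, 21, 28, 18, 44, 31, 37, 14, 12, 40, 19]
Tree (level-order array): [27, 1, 33, None, 22, 28, 44, 21, None, None, 31, 37, None, 18, None, None, None, None, 40, 14, 19, None, None, 12]
In a BST, the LCA of p=18, q=27 is the first node v on the
root-to-leaf path with p <= v <= q (go left if both < v, right if both > v).
Walk from root:
  at 27: 18 <= 27 <= 27, this is the LCA
LCA = 27


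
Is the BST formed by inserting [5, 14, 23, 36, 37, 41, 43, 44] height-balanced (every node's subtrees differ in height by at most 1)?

Tree (level-order array): [5, None, 14, None, 23, None, 36, None, 37, None, 41, None, 43, None, 44]
Definition: a tree is height-balanced if, at every node, |h(left) - h(right)| <= 1 (empty subtree has height -1).
Bottom-up per-node check:
  node 44: h_left=-1, h_right=-1, diff=0 [OK], height=0
  node 43: h_left=-1, h_right=0, diff=1 [OK], height=1
  node 41: h_left=-1, h_right=1, diff=2 [FAIL (|-1-1|=2 > 1)], height=2
  node 37: h_left=-1, h_right=2, diff=3 [FAIL (|-1-2|=3 > 1)], height=3
  node 36: h_left=-1, h_right=3, diff=4 [FAIL (|-1-3|=4 > 1)], height=4
  node 23: h_left=-1, h_right=4, diff=5 [FAIL (|-1-4|=5 > 1)], height=5
  node 14: h_left=-1, h_right=5, diff=6 [FAIL (|-1-5|=6 > 1)], height=6
  node 5: h_left=-1, h_right=6, diff=7 [FAIL (|-1-6|=7 > 1)], height=7
Node 41 violates the condition: |-1 - 1| = 2 > 1.
Result: Not balanced


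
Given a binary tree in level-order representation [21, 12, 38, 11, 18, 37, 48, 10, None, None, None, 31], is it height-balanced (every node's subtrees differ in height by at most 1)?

Tree (level-order array): [21, 12, 38, 11, 18, 37, 48, 10, None, None, None, 31]
Definition: a tree is height-balanced if, at every node, |h(left) - h(right)| <= 1 (empty subtree has height -1).
Bottom-up per-node check:
  node 10: h_left=-1, h_right=-1, diff=0 [OK], height=0
  node 11: h_left=0, h_right=-1, diff=1 [OK], height=1
  node 18: h_left=-1, h_right=-1, diff=0 [OK], height=0
  node 12: h_left=1, h_right=0, diff=1 [OK], height=2
  node 31: h_left=-1, h_right=-1, diff=0 [OK], height=0
  node 37: h_left=0, h_right=-1, diff=1 [OK], height=1
  node 48: h_left=-1, h_right=-1, diff=0 [OK], height=0
  node 38: h_left=1, h_right=0, diff=1 [OK], height=2
  node 21: h_left=2, h_right=2, diff=0 [OK], height=3
All nodes satisfy the balance condition.
Result: Balanced


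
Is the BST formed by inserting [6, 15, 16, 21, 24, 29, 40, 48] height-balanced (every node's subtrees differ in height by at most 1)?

Tree (level-order array): [6, None, 15, None, 16, None, 21, None, 24, None, 29, None, 40, None, 48]
Definition: a tree is height-balanced if, at every node, |h(left) - h(right)| <= 1 (empty subtree has height -1).
Bottom-up per-node check:
  node 48: h_left=-1, h_right=-1, diff=0 [OK], height=0
  node 40: h_left=-1, h_right=0, diff=1 [OK], height=1
  node 29: h_left=-1, h_right=1, diff=2 [FAIL (|-1-1|=2 > 1)], height=2
  node 24: h_left=-1, h_right=2, diff=3 [FAIL (|-1-2|=3 > 1)], height=3
  node 21: h_left=-1, h_right=3, diff=4 [FAIL (|-1-3|=4 > 1)], height=4
  node 16: h_left=-1, h_right=4, diff=5 [FAIL (|-1-4|=5 > 1)], height=5
  node 15: h_left=-1, h_right=5, diff=6 [FAIL (|-1-5|=6 > 1)], height=6
  node 6: h_left=-1, h_right=6, diff=7 [FAIL (|-1-6|=7 > 1)], height=7
Node 29 violates the condition: |-1 - 1| = 2 > 1.
Result: Not balanced


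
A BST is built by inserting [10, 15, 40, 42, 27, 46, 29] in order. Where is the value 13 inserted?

Starting tree (level order): [10, None, 15, None, 40, 27, 42, None, 29, None, 46]
Insertion path: 10 -> 15
Result: insert 13 as left child of 15
Final tree (level order): [10, None, 15, 13, 40, None, None, 27, 42, None, 29, None, 46]


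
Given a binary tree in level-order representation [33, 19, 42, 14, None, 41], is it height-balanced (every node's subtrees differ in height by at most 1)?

Tree (level-order array): [33, 19, 42, 14, None, 41]
Definition: a tree is height-balanced if, at every node, |h(left) - h(right)| <= 1 (empty subtree has height -1).
Bottom-up per-node check:
  node 14: h_left=-1, h_right=-1, diff=0 [OK], height=0
  node 19: h_left=0, h_right=-1, diff=1 [OK], height=1
  node 41: h_left=-1, h_right=-1, diff=0 [OK], height=0
  node 42: h_left=0, h_right=-1, diff=1 [OK], height=1
  node 33: h_left=1, h_right=1, diff=0 [OK], height=2
All nodes satisfy the balance condition.
Result: Balanced


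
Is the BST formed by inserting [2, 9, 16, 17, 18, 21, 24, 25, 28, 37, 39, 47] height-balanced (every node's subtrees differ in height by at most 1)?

Tree (level-order array): [2, None, 9, None, 16, None, 17, None, 18, None, 21, None, 24, None, 25, None, 28, None, 37, None, 39, None, 47]
Definition: a tree is height-balanced if, at every node, |h(left) - h(right)| <= 1 (empty subtree has height -1).
Bottom-up per-node check:
  node 47: h_left=-1, h_right=-1, diff=0 [OK], height=0
  node 39: h_left=-1, h_right=0, diff=1 [OK], height=1
  node 37: h_left=-1, h_right=1, diff=2 [FAIL (|-1-1|=2 > 1)], height=2
  node 28: h_left=-1, h_right=2, diff=3 [FAIL (|-1-2|=3 > 1)], height=3
  node 25: h_left=-1, h_right=3, diff=4 [FAIL (|-1-3|=4 > 1)], height=4
  node 24: h_left=-1, h_right=4, diff=5 [FAIL (|-1-4|=5 > 1)], height=5
  node 21: h_left=-1, h_right=5, diff=6 [FAIL (|-1-5|=6 > 1)], height=6
  node 18: h_left=-1, h_right=6, diff=7 [FAIL (|-1-6|=7 > 1)], height=7
  node 17: h_left=-1, h_right=7, diff=8 [FAIL (|-1-7|=8 > 1)], height=8
  node 16: h_left=-1, h_right=8, diff=9 [FAIL (|-1-8|=9 > 1)], height=9
  node 9: h_left=-1, h_right=9, diff=10 [FAIL (|-1-9|=10 > 1)], height=10
  node 2: h_left=-1, h_right=10, diff=11 [FAIL (|-1-10|=11 > 1)], height=11
Node 37 violates the condition: |-1 - 1| = 2 > 1.
Result: Not balanced


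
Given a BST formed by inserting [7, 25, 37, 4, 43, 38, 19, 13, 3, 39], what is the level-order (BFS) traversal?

Tree insertion order: [7, 25, 37, 4, 43, 38, 19, 13, 3, 39]
Tree (level-order array): [7, 4, 25, 3, None, 19, 37, None, None, 13, None, None, 43, None, None, 38, None, None, 39]
BFS from the root, enqueuing left then right child of each popped node:
  queue [7] -> pop 7, enqueue [4, 25], visited so far: [7]
  queue [4, 25] -> pop 4, enqueue [3], visited so far: [7, 4]
  queue [25, 3] -> pop 25, enqueue [19, 37], visited so far: [7, 4, 25]
  queue [3, 19, 37] -> pop 3, enqueue [none], visited so far: [7, 4, 25, 3]
  queue [19, 37] -> pop 19, enqueue [13], visited so far: [7, 4, 25, 3, 19]
  queue [37, 13] -> pop 37, enqueue [43], visited so far: [7, 4, 25, 3, 19, 37]
  queue [13, 43] -> pop 13, enqueue [none], visited so far: [7, 4, 25, 3, 19, 37, 13]
  queue [43] -> pop 43, enqueue [38], visited so far: [7, 4, 25, 3, 19, 37, 13, 43]
  queue [38] -> pop 38, enqueue [39], visited so far: [7, 4, 25, 3, 19, 37, 13, 43, 38]
  queue [39] -> pop 39, enqueue [none], visited so far: [7, 4, 25, 3, 19, 37, 13, 43, 38, 39]
Result: [7, 4, 25, 3, 19, 37, 13, 43, 38, 39]


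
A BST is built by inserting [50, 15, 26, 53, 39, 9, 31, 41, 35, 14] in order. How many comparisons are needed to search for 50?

Search path for 50: 50
Found: True
Comparisons: 1


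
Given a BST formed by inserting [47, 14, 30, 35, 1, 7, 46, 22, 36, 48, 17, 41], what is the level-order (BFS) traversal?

Tree insertion order: [47, 14, 30, 35, 1, 7, 46, 22, 36, 48, 17, 41]
Tree (level-order array): [47, 14, 48, 1, 30, None, None, None, 7, 22, 35, None, None, 17, None, None, 46, None, None, 36, None, None, 41]
BFS from the root, enqueuing left then right child of each popped node:
  queue [47] -> pop 47, enqueue [14, 48], visited so far: [47]
  queue [14, 48] -> pop 14, enqueue [1, 30], visited so far: [47, 14]
  queue [48, 1, 30] -> pop 48, enqueue [none], visited so far: [47, 14, 48]
  queue [1, 30] -> pop 1, enqueue [7], visited so far: [47, 14, 48, 1]
  queue [30, 7] -> pop 30, enqueue [22, 35], visited so far: [47, 14, 48, 1, 30]
  queue [7, 22, 35] -> pop 7, enqueue [none], visited so far: [47, 14, 48, 1, 30, 7]
  queue [22, 35] -> pop 22, enqueue [17], visited so far: [47, 14, 48, 1, 30, 7, 22]
  queue [35, 17] -> pop 35, enqueue [46], visited so far: [47, 14, 48, 1, 30, 7, 22, 35]
  queue [17, 46] -> pop 17, enqueue [none], visited so far: [47, 14, 48, 1, 30, 7, 22, 35, 17]
  queue [46] -> pop 46, enqueue [36], visited so far: [47, 14, 48, 1, 30, 7, 22, 35, 17, 46]
  queue [36] -> pop 36, enqueue [41], visited so far: [47, 14, 48, 1, 30, 7, 22, 35, 17, 46, 36]
  queue [41] -> pop 41, enqueue [none], visited so far: [47, 14, 48, 1, 30, 7, 22, 35, 17, 46, 36, 41]
Result: [47, 14, 48, 1, 30, 7, 22, 35, 17, 46, 36, 41]


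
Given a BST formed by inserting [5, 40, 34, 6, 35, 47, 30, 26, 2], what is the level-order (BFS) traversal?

Tree insertion order: [5, 40, 34, 6, 35, 47, 30, 26, 2]
Tree (level-order array): [5, 2, 40, None, None, 34, 47, 6, 35, None, None, None, 30, None, None, 26]
BFS from the root, enqueuing left then right child of each popped node:
  queue [5] -> pop 5, enqueue [2, 40], visited so far: [5]
  queue [2, 40] -> pop 2, enqueue [none], visited so far: [5, 2]
  queue [40] -> pop 40, enqueue [34, 47], visited so far: [5, 2, 40]
  queue [34, 47] -> pop 34, enqueue [6, 35], visited so far: [5, 2, 40, 34]
  queue [47, 6, 35] -> pop 47, enqueue [none], visited so far: [5, 2, 40, 34, 47]
  queue [6, 35] -> pop 6, enqueue [30], visited so far: [5, 2, 40, 34, 47, 6]
  queue [35, 30] -> pop 35, enqueue [none], visited so far: [5, 2, 40, 34, 47, 6, 35]
  queue [30] -> pop 30, enqueue [26], visited so far: [5, 2, 40, 34, 47, 6, 35, 30]
  queue [26] -> pop 26, enqueue [none], visited so far: [5, 2, 40, 34, 47, 6, 35, 30, 26]
Result: [5, 2, 40, 34, 47, 6, 35, 30, 26]


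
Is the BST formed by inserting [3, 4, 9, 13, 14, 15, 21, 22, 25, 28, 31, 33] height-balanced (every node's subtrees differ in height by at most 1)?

Tree (level-order array): [3, None, 4, None, 9, None, 13, None, 14, None, 15, None, 21, None, 22, None, 25, None, 28, None, 31, None, 33]
Definition: a tree is height-balanced if, at every node, |h(left) - h(right)| <= 1 (empty subtree has height -1).
Bottom-up per-node check:
  node 33: h_left=-1, h_right=-1, diff=0 [OK], height=0
  node 31: h_left=-1, h_right=0, diff=1 [OK], height=1
  node 28: h_left=-1, h_right=1, diff=2 [FAIL (|-1-1|=2 > 1)], height=2
  node 25: h_left=-1, h_right=2, diff=3 [FAIL (|-1-2|=3 > 1)], height=3
  node 22: h_left=-1, h_right=3, diff=4 [FAIL (|-1-3|=4 > 1)], height=4
  node 21: h_left=-1, h_right=4, diff=5 [FAIL (|-1-4|=5 > 1)], height=5
  node 15: h_left=-1, h_right=5, diff=6 [FAIL (|-1-5|=6 > 1)], height=6
  node 14: h_left=-1, h_right=6, diff=7 [FAIL (|-1-6|=7 > 1)], height=7
  node 13: h_left=-1, h_right=7, diff=8 [FAIL (|-1-7|=8 > 1)], height=8
  node 9: h_left=-1, h_right=8, diff=9 [FAIL (|-1-8|=9 > 1)], height=9
  node 4: h_left=-1, h_right=9, diff=10 [FAIL (|-1-9|=10 > 1)], height=10
  node 3: h_left=-1, h_right=10, diff=11 [FAIL (|-1-10|=11 > 1)], height=11
Node 28 violates the condition: |-1 - 1| = 2 > 1.
Result: Not balanced


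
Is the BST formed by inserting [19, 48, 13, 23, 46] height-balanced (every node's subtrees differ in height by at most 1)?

Tree (level-order array): [19, 13, 48, None, None, 23, None, None, 46]
Definition: a tree is height-balanced if, at every node, |h(left) - h(right)| <= 1 (empty subtree has height -1).
Bottom-up per-node check:
  node 13: h_left=-1, h_right=-1, diff=0 [OK], height=0
  node 46: h_left=-1, h_right=-1, diff=0 [OK], height=0
  node 23: h_left=-1, h_right=0, diff=1 [OK], height=1
  node 48: h_left=1, h_right=-1, diff=2 [FAIL (|1--1|=2 > 1)], height=2
  node 19: h_left=0, h_right=2, diff=2 [FAIL (|0-2|=2 > 1)], height=3
Node 48 violates the condition: |1 - -1| = 2 > 1.
Result: Not balanced


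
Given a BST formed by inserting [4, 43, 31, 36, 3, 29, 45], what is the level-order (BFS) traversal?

Tree insertion order: [4, 43, 31, 36, 3, 29, 45]
Tree (level-order array): [4, 3, 43, None, None, 31, 45, 29, 36]
BFS from the root, enqueuing left then right child of each popped node:
  queue [4] -> pop 4, enqueue [3, 43], visited so far: [4]
  queue [3, 43] -> pop 3, enqueue [none], visited so far: [4, 3]
  queue [43] -> pop 43, enqueue [31, 45], visited so far: [4, 3, 43]
  queue [31, 45] -> pop 31, enqueue [29, 36], visited so far: [4, 3, 43, 31]
  queue [45, 29, 36] -> pop 45, enqueue [none], visited so far: [4, 3, 43, 31, 45]
  queue [29, 36] -> pop 29, enqueue [none], visited so far: [4, 3, 43, 31, 45, 29]
  queue [36] -> pop 36, enqueue [none], visited so far: [4, 3, 43, 31, 45, 29, 36]
Result: [4, 3, 43, 31, 45, 29, 36]


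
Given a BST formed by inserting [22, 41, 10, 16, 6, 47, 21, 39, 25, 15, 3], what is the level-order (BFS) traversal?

Tree insertion order: [22, 41, 10, 16, 6, 47, 21, 39, 25, 15, 3]
Tree (level-order array): [22, 10, 41, 6, 16, 39, 47, 3, None, 15, 21, 25]
BFS from the root, enqueuing left then right child of each popped node:
  queue [22] -> pop 22, enqueue [10, 41], visited so far: [22]
  queue [10, 41] -> pop 10, enqueue [6, 16], visited so far: [22, 10]
  queue [41, 6, 16] -> pop 41, enqueue [39, 47], visited so far: [22, 10, 41]
  queue [6, 16, 39, 47] -> pop 6, enqueue [3], visited so far: [22, 10, 41, 6]
  queue [16, 39, 47, 3] -> pop 16, enqueue [15, 21], visited so far: [22, 10, 41, 6, 16]
  queue [39, 47, 3, 15, 21] -> pop 39, enqueue [25], visited so far: [22, 10, 41, 6, 16, 39]
  queue [47, 3, 15, 21, 25] -> pop 47, enqueue [none], visited so far: [22, 10, 41, 6, 16, 39, 47]
  queue [3, 15, 21, 25] -> pop 3, enqueue [none], visited so far: [22, 10, 41, 6, 16, 39, 47, 3]
  queue [15, 21, 25] -> pop 15, enqueue [none], visited so far: [22, 10, 41, 6, 16, 39, 47, 3, 15]
  queue [21, 25] -> pop 21, enqueue [none], visited so far: [22, 10, 41, 6, 16, 39, 47, 3, 15, 21]
  queue [25] -> pop 25, enqueue [none], visited so far: [22, 10, 41, 6, 16, 39, 47, 3, 15, 21, 25]
Result: [22, 10, 41, 6, 16, 39, 47, 3, 15, 21, 25]


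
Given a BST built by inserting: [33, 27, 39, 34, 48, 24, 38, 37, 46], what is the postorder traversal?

Tree insertion order: [33, 27, 39, 34, 48, 24, 38, 37, 46]
Tree (level-order array): [33, 27, 39, 24, None, 34, 48, None, None, None, 38, 46, None, 37]
Postorder traversal: [24, 27, 37, 38, 34, 46, 48, 39, 33]


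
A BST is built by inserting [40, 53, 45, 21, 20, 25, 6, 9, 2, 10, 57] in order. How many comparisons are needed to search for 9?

Search path for 9: 40 -> 21 -> 20 -> 6 -> 9
Found: True
Comparisons: 5


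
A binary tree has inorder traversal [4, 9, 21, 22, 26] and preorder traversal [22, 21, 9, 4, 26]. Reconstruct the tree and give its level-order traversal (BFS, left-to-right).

Inorder:  [4, 9, 21, 22, 26]
Preorder: [22, 21, 9, 4, 26]
Algorithm: preorder visits root first, so consume preorder in order;
for each root, split the current inorder slice at that value into
left-subtree inorder and right-subtree inorder, then recurse.
Recursive splits:
  root=22; inorder splits into left=[4, 9, 21], right=[26]
  root=21; inorder splits into left=[4, 9], right=[]
  root=9; inorder splits into left=[4], right=[]
  root=4; inorder splits into left=[], right=[]
  root=26; inorder splits into left=[], right=[]
Reconstructed level-order: [22, 21, 26, 9, 4]


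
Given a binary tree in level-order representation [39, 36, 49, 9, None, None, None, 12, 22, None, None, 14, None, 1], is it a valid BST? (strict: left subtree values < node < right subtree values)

Level-order array: [39, 36, 49, 9, None, None, None, 12, 22, None, None, 14, None, 1]
Validate using subtree bounds (lo, hi): at each node, require lo < value < hi,
then recurse left with hi=value and right with lo=value.
Preorder trace (stopping at first violation):
  at node 39 with bounds (-inf, +inf): OK
  at node 36 with bounds (-inf, 39): OK
  at node 9 with bounds (-inf, 36): OK
  at node 12 with bounds (-inf, 9): VIOLATION
Node 12 violates its bound: not (-inf < 12 < 9).
Result: Not a valid BST


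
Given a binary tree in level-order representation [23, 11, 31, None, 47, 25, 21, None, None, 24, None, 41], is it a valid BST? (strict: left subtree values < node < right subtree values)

Level-order array: [23, 11, 31, None, 47, 25, 21, None, None, 24, None, 41]
Validate using subtree bounds (lo, hi): at each node, require lo < value < hi,
then recurse left with hi=value and right with lo=value.
Preorder trace (stopping at first violation):
  at node 23 with bounds (-inf, +inf): OK
  at node 11 with bounds (-inf, 23): OK
  at node 47 with bounds (11, 23): VIOLATION
Node 47 violates its bound: not (11 < 47 < 23).
Result: Not a valid BST


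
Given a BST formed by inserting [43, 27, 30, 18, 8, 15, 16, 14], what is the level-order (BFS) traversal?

Tree insertion order: [43, 27, 30, 18, 8, 15, 16, 14]
Tree (level-order array): [43, 27, None, 18, 30, 8, None, None, None, None, 15, 14, 16]
BFS from the root, enqueuing left then right child of each popped node:
  queue [43] -> pop 43, enqueue [27], visited so far: [43]
  queue [27] -> pop 27, enqueue [18, 30], visited so far: [43, 27]
  queue [18, 30] -> pop 18, enqueue [8], visited so far: [43, 27, 18]
  queue [30, 8] -> pop 30, enqueue [none], visited so far: [43, 27, 18, 30]
  queue [8] -> pop 8, enqueue [15], visited so far: [43, 27, 18, 30, 8]
  queue [15] -> pop 15, enqueue [14, 16], visited so far: [43, 27, 18, 30, 8, 15]
  queue [14, 16] -> pop 14, enqueue [none], visited so far: [43, 27, 18, 30, 8, 15, 14]
  queue [16] -> pop 16, enqueue [none], visited so far: [43, 27, 18, 30, 8, 15, 14, 16]
Result: [43, 27, 18, 30, 8, 15, 14, 16]


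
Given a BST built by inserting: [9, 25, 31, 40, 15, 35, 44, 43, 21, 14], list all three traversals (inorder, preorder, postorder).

Tree insertion order: [9, 25, 31, 40, 15, 35, 44, 43, 21, 14]
Tree (level-order array): [9, None, 25, 15, 31, 14, 21, None, 40, None, None, None, None, 35, 44, None, None, 43]
Inorder (L, root, R): [9, 14, 15, 21, 25, 31, 35, 40, 43, 44]
Preorder (root, L, R): [9, 25, 15, 14, 21, 31, 40, 35, 44, 43]
Postorder (L, R, root): [14, 21, 15, 35, 43, 44, 40, 31, 25, 9]


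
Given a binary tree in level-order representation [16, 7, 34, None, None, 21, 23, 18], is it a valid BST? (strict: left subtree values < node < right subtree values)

Level-order array: [16, 7, 34, None, None, 21, 23, 18]
Validate using subtree bounds (lo, hi): at each node, require lo < value < hi,
then recurse left with hi=value and right with lo=value.
Preorder trace (stopping at first violation):
  at node 16 with bounds (-inf, +inf): OK
  at node 7 with bounds (-inf, 16): OK
  at node 34 with bounds (16, +inf): OK
  at node 21 with bounds (16, 34): OK
  at node 18 with bounds (16, 21): OK
  at node 23 with bounds (34, +inf): VIOLATION
Node 23 violates its bound: not (34 < 23 < +inf).
Result: Not a valid BST


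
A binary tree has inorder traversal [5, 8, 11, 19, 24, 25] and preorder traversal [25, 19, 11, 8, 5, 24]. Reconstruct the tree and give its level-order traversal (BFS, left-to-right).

Inorder:  [5, 8, 11, 19, 24, 25]
Preorder: [25, 19, 11, 8, 5, 24]
Algorithm: preorder visits root first, so consume preorder in order;
for each root, split the current inorder slice at that value into
left-subtree inorder and right-subtree inorder, then recurse.
Recursive splits:
  root=25; inorder splits into left=[5, 8, 11, 19, 24], right=[]
  root=19; inorder splits into left=[5, 8, 11], right=[24]
  root=11; inorder splits into left=[5, 8], right=[]
  root=8; inorder splits into left=[5], right=[]
  root=5; inorder splits into left=[], right=[]
  root=24; inorder splits into left=[], right=[]
Reconstructed level-order: [25, 19, 11, 24, 8, 5]


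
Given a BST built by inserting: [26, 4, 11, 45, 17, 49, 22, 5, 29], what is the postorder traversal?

Tree insertion order: [26, 4, 11, 45, 17, 49, 22, 5, 29]
Tree (level-order array): [26, 4, 45, None, 11, 29, 49, 5, 17, None, None, None, None, None, None, None, 22]
Postorder traversal: [5, 22, 17, 11, 4, 29, 49, 45, 26]


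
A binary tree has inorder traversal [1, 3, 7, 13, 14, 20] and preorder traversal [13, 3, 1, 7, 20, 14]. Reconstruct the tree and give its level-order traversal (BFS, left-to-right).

Inorder:  [1, 3, 7, 13, 14, 20]
Preorder: [13, 3, 1, 7, 20, 14]
Algorithm: preorder visits root first, so consume preorder in order;
for each root, split the current inorder slice at that value into
left-subtree inorder and right-subtree inorder, then recurse.
Recursive splits:
  root=13; inorder splits into left=[1, 3, 7], right=[14, 20]
  root=3; inorder splits into left=[1], right=[7]
  root=1; inorder splits into left=[], right=[]
  root=7; inorder splits into left=[], right=[]
  root=20; inorder splits into left=[14], right=[]
  root=14; inorder splits into left=[], right=[]
Reconstructed level-order: [13, 3, 20, 1, 7, 14]


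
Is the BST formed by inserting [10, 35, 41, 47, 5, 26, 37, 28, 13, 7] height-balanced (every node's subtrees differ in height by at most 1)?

Tree (level-order array): [10, 5, 35, None, 7, 26, 41, None, None, 13, 28, 37, 47]
Definition: a tree is height-balanced if, at every node, |h(left) - h(right)| <= 1 (empty subtree has height -1).
Bottom-up per-node check:
  node 7: h_left=-1, h_right=-1, diff=0 [OK], height=0
  node 5: h_left=-1, h_right=0, diff=1 [OK], height=1
  node 13: h_left=-1, h_right=-1, diff=0 [OK], height=0
  node 28: h_left=-1, h_right=-1, diff=0 [OK], height=0
  node 26: h_left=0, h_right=0, diff=0 [OK], height=1
  node 37: h_left=-1, h_right=-1, diff=0 [OK], height=0
  node 47: h_left=-1, h_right=-1, diff=0 [OK], height=0
  node 41: h_left=0, h_right=0, diff=0 [OK], height=1
  node 35: h_left=1, h_right=1, diff=0 [OK], height=2
  node 10: h_left=1, h_right=2, diff=1 [OK], height=3
All nodes satisfy the balance condition.
Result: Balanced


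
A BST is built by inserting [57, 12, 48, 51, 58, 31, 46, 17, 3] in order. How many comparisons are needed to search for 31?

Search path for 31: 57 -> 12 -> 48 -> 31
Found: True
Comparisons: 4


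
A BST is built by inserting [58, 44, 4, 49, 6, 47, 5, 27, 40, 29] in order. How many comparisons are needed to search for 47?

Search path for 47: 58 -> 44 -> 49 -> 47
Found: True
Comparisons: 4


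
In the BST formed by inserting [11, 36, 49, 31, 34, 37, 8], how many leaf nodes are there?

Tree built from: [11, 36, 49, 31, 34, 37, 8]
Tree (level-order array): [11, 8, 36, None, None, 31, 49, None, 34, 37]
Rule: A leaf has 0 children.
Per-node child counts:
  node 11: 2 child(ren)
  node 8: 0 child(ren)
  node 36: 2 child(ren)
  node 31: 1 child(ren)
  node 34: 0 child(ren)
  node 49: 1 child(ren)
  node 37: 0 child(ren)
Matching nodes: [8, 34, 37]
Count of leaf nodes: 3


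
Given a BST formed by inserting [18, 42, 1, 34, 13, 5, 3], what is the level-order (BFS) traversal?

Tree insertion order: [18, 42, 1, 34, 13, 5, 3]
Tree (level-order array): [18, 1, 42, None, 13, 34, None, 5, None, None, None, 3]
BFS from the root, enqueuing left then right child of each popped node:
  queue [18] -> pop 18, enqueue [1, 42], visited so far: [18]
  queue [1, 42] -> pop 1, enqueue [13], visited so far: [18, 1]
  queue [42, 13] -> pop 42, enqueue [34], visited so far: [18, 1, 42]
  queue [13, 34] -> pop 13, enqueue [5], visited so far: [18, 1, 42, 13]
  queue [34, 5] -> pop 34, enqueue [none], visited so far: [18, 1, 42, 13, 34]
  queue [5] -> pop 5, enqueue [3], visited so far: [18, 1, 42, 13, 34, 5]
  queue [3] -> pop 3, enqueue [none], visited so far: [18, 1, 42, 13, 34, 5, 3]
Result: [18, 1, 42, 13, 34, 5, 3]


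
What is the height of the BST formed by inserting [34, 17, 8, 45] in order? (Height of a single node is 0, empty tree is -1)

Insertion order: [34, 17, 8, 45]
Tree (level-order array): [34, 17, 45, 8]
Compute height bottom-up (empty subtree = -1):
  height(8) = 1 + max(-1, -1) = 0
  height(17) = 1 + max(0, -1) = 1
  height(45) = 1 + max(-1, -1) = 0
  height(34) = 1 + max(1, 0) = 2
Height = 2


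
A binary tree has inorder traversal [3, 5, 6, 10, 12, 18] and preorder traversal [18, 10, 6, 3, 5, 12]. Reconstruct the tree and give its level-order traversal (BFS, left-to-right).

Inorder:  [3, 5, 6, 10, 12, 18]
Preorder: [18, 10, 6, 3, 5, 12]
Algorithm: preorder visits root first, so consume preorder in order;
for each root, split the current inorder slice at that value into
left-subtree inorder and right-subtree inorder, then recurse.
Recursive splits:
  root=18; inorder splits into left=[3, 5, 6, 10, 12], right=[]
  root=10; inorder splits into left=[3, 5, 6], right=[12]
  root=6; inorder splits into left=[3, 5], right=[]
  root=3; inorder splits into left=[], right=[5]
  root=5; inorder splits into left=[], right=[]
  root=12; inorder splits into left=[], right=[]
Reconstructed level-order: [18, 10, 6, 12, 3, 5]


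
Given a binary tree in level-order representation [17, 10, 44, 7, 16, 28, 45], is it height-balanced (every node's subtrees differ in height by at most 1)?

Tree (level-order array): [17, 10, 44, 7, 16, 28, 45]
Definition: a tree is height-balanced if, at every node, |h(left) - h(right)| <= 1 (empty subtree has height -1).
Bottom-up per-node check:
  node 7: h_left=-1, h_right=-1, diff=0 [OK], height=0
  node 16: h_left=-1, h_right=-1, diff=0 [OK], height=0
  node 10: h_left=0, h_right=0, diff=0 [OK], height=1
  node 28: h_left=-1, h_right=-1, diff=0 [OK], height=0
  node 45: h_left=-1, h_right=-1, diff=0 [OK], height=0
  node 44: h_left=0, h_right=0, diff=0 [OK], height=1
  node 17: h_left=1, h_right=1, diff=0 [OK], height=2
All nodes satisfy the balance condition.
Result: Balanced


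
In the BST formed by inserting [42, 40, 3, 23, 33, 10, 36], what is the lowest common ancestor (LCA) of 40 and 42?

Tree insertion order: [42, 40, 3, 23, 33, 10, 36]
Tree (level-order array): [42, 40, None, 3, None, None, 23, 10, 33, None, None, None, 36]
In a BST, the LCA of p=40, q=42 is the first node v on the
root-to-leaf path with p <= v <= q (go left if both < v, right if both > v).
Walk from root:
  at 42: 40 <= 42 <= 42, this is the LCA
LCA = 42


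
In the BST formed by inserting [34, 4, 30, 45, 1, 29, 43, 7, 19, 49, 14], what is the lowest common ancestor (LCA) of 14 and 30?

Tree insertion order: [34, 4, 30, 45, 1, 29, 43, 7, 19, 49, 14]
Tree (level-order array): [34, 4, 45, 1, 30, 43, 49, None, None, 29, None, None, None, None, None, 7, None, None, 19, 14]
In a BST, the LCA of p=14, q=30 is the first node v on the
root-to-leaf path with p <= v <= q (go left if both < v, right if both > v).
Walk from root:
  at 34: both 14 and 30 < 34, go left
  at 4: both 14 and 30 > 4, go right
  at 30: 14 <= 30 <= 30, this is the LCA
LCA = 30


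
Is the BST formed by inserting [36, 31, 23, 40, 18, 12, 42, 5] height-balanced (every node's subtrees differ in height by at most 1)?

Tree (level-order array): [36, 31, 40, 23, None, None, 42, 18, None, None, None, 12, None, 5]
Definition: a tree is height-balanced if, at every node, |h(left) - h(right)| <= 1 (empty subtree has height -1).
Bottom-up per-node check:
  node 5: h_left=-1, h_right=-1, diff=0 [OK], height=0
  node 12: h_left=0, h_right=-1, diff=1 [OK], height=1
  node 18: h_left=1, h_right=-1, diff=2 [FAIL (|1--1|=2 > 1)], height=2
  node 23: h_left=2, h_right=-1, diff=3 [FAIL (|2--1|=3 > 1)], height=3
  node 31: h_left=3, h_right=-1, diff=4 [FAIL (|3--1|=4 > 1)], height=4
  node 42: h_left=-1, h_right=-1, diff=0 [OK], height=0
  node 40: h_left=-1, h_right=0, diff=1 [OK], height=1
  node 36: h_left=4, h_right=1, diff=3 [FAIL (|4-1|=3 > 1)], height=5
Node 18 violates the condition: |1 - -1| = 2 > 1.
Result: Not balanced


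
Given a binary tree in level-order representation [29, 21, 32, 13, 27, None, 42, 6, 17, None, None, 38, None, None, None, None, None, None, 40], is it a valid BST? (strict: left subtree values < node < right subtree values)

Level-order array: [29, 21, 32, 13, 27, None, 42, 6, 17, None, None, 38, None, None, None, None, None, None, 40]
Validate using subtree bounds (lo, hi): at each node, require lo < value < hi,
then recurse left with hi=value and right with lo=value.
Preorder trace (stopping at first violation):
  at node 29 with bounds (-inf, +inf): OK
  at node 21 with bounds (-inf, 29): OK
  at node 13 with bounds (-inf, 21): OK
  at node 6 with bounds (-inf, 13): OK
  at node 17 with bounds (13, 21): OK
  at node 27 with bounds (21, 29): OK
  at node 32 with bounds (29, +inf): OK
  at node 42 with bounds (32, +inf): OK
  at node 38 with bounds (32, 42): OK
  at node 40 with bounds (38, 42): OK
No violation found at any node.
Result: Valid BST


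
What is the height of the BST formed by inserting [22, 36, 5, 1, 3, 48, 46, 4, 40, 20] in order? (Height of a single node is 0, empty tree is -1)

Insertion order: [22, 36, 5, 1, 3, 48, 46, 4, 40, 20]
Tree (level-order array): [22, 5, 36, 1, 20, None, 48, None, 3, None, None, 46, None, None, 4, 40]
Compute height bottom-up (empty subtree = -1):
  height(4) = 1 + max(-1, -1) = 0
  height(3) = 1 + max(-1, 0) = 1
  height(1) = 1 + max(-1, 1) = 2
  height(20) = 1 + max(-1, -1) = 0
  height(5) = 1 + max(2, 0) = 3
  height(40) = 1 + max(-1, -1) = 0
  height(46) = 1 + max(0, -1) = 1
  height(48) = 1 + max(1, -1) = 2
  height(36) = 1 + max(-1, 2) = 3
  height(22) = 1 + max(3, 3) = 4
Height = 4


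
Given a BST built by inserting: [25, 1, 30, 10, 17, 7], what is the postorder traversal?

Tree insertion order: [25, 1, 30, 10, 17, 7]
Tree (level-order array): [25, 1, 30, None, 10, None, None, 7, 17]
Postorder traversal: [7, 17, 10, 1, 30, 25]


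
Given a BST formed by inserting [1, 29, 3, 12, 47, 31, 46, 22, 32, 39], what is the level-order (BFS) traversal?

Tree insertion order: [1, 29, 3, 12, 47, 31, 46, 22, 32, 39]
Tree (level-order array): [1, None, 29, 3, 47, None, 12, 31, None, None, 22, None, 46, None, None, 32, None, None, 39]
BFS from the root, enqueuing left then right child of each popped node:
  queue [1] -> pop 1, enqueue [29], visited so far: [1]
  queue [29] -> pop 29, enqueue [3, 47], visited so far: [1, 29]
  queue [3, 47] -> pop 3, enqueue [12], visited so far: [1, 29, 3]
  queue [47, 12] -> pop 47, enqueue [31], visited so far: [1, 29, 3, 47]
  queue [12, 31] -> pop 12, enqueue [22], visited so far: [1, 29, 3, 47, 12]
  queue [31, 22] -> pop 31, enqueue [46], visited so far: [1, 29, 3, 47, 12, 31]
  queue [22, 46] -> pop 22, enqueue [none], visited so far: [1, 29, 3, 47, 12, 31, 22]
  queue [46] -> pop 46, enqueue [32], visited so far: [1, 29, 3, 47, 12, 31, 22, 46]
  queue [32] -> pop 32, enqueue [39], visited so far: [1, 29, 3, 47, 12, 31, 22, 46, 32]
  queue [39] -> pop 39, enqueue [none], visited so far: [1, 29, 3, 47, 12, 31, 22, 46, 32, 39]
Result: [1, 29, 3, 47, 12, 31, 22, 46, 32, 39]
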